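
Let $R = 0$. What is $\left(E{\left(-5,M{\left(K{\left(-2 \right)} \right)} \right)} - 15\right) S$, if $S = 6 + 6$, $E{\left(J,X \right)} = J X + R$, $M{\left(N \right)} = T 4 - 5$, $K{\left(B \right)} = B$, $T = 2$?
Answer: $-360$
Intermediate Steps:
$M{\left(N \right)} = 3$ ($M{\left(N \right)} = 2 \cdot 4 - 5 = 8 - 5 = 3$)
$E{\left(J,X \right)} = J X$ ($E{\left(J,X \right)} = J X + 0 = J X$)
$S = 12$
$\left(E{\left(-5,M{\left(K{\left(-2 \right)} \right)} \right)} - 15\right) S = \left(\left(-5\right) 3 - 15\right) 12 = \left(-15 - 15\right) 12 = \left(-30\right) 12 = -360$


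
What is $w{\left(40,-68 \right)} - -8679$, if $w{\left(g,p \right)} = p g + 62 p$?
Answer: $1743$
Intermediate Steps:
$w{\left(g,p \right)} = 62 p + g p$ ($w{\left(g,p \right)} = g p + 62 p = 62 p + g p$)
$w{\left(40,-68 \right)} - -8679 = - 68 \left(62 + 40\right) - -8679 = \left(-68\right) 102 + 8679 = -6936 + 8679 = 1743$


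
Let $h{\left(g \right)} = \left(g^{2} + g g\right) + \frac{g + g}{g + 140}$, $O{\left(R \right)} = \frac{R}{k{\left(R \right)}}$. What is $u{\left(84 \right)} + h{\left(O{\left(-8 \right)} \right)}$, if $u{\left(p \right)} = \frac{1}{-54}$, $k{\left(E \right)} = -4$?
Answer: $\frac{30709}{3834} \approx 8.0096$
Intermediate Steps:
$O{\left(R \right)} = - \frac{R}{4}$ ($O{\left(R \right)} = \frac{R}{-4} = R \left(- \frac{1}{4}\right) = - \frac{R}{4}$)
$u{\left(p \right)} = - \frac{1}{54}$
$h{\left(g \right)} = 2 g^{2} + \frac{2 g}{140 + g}$ ($h{\left(g \right)} = \left(g^{2} + g^{2}\right) + \frac{2 g}{140 + g} = 2 g^{2} + \frac{2 g}{140 + g}$)
$u{\left(84 \right)} + h{\left(O{\left(-8 \right)} \right)} = - \frac{1}{54} + \frac{2 \left(\left(- \frac{1}{4}\right) \left(-8\right)\right) \left(1 + \left(\left(- \frac{1}{4}\right) \left(-8\right)\right)^{2} + 140 \left(\left(- \frac{1}{4}\right) \left(-8\right)\right)\right)}{140 - -2} = - \frac{1}{54} + 2 \cdot 2 \frac{1}{140 + 2} \left(1 + 2^{2} + 140 \cdot 2\right) = - \frac{1}{54} + 2 \cdot 2 \cdot \frac{1}{142} \left(1 + 4 + 280\right) = - \frac{1}{54} + 2 \cdot 2 \cdot \frac{1}{142} \cdot 285 = - \frac{1}{54} + \frac{570}{71} = \frac{30709}{3834}$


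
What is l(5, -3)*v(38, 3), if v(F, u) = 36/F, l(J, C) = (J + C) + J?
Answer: 126/19 ≈ 6.6316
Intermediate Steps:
l(J, C) = C + 2*J (l(J, C) = (C + J) + J = C + 2*J)
l(5, -3)*v(38, 3) = (-3 + 2*5)*(36/38) = (-3 + 10)*(36*(1/38)) = 7*(18/19) = 126/19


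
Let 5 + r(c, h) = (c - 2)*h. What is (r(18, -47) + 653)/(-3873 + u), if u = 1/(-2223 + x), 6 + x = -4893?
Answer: 740688/27583507 ≈ 0.026853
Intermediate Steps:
x = -4899 (x = -6 - 4893 = -4899)
u = -1/7122 (u = 1/(-2223 - 4899) = 1/(-7122) = -1/7122 ≈ -0.00014041)
r(c, h) = -5 + h*(-2 + c) (r(c, h) = -5 + (c - 2)*h = -5 + (-2 + c)*h = -5 + h*(-2 + c))
(r(18, -47) + 653)/(-3873 + u) = ((-5 - 2*(-47) + 18*(-47)) + 653)/(-3873 - 1/7122) = ((-5 + 94 - 846) + 653)/(-27583507/7122) = (-757 + 653)*(-7122/27583507) = -104*(-7122/27583507) = 740688/27583507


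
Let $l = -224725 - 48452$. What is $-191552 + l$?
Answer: $-464729$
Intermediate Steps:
$l = -273177$ ($l = -224725 - 48452 = -273177$)
$-191552 + l = -191552 - 273177 = -464729$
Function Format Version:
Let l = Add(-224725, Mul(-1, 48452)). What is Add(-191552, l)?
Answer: -464729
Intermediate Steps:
l = -273177 (l = Add(-224725, -48452) = -273177)
Add(-191552, l) = Add(-191552, -273177) = -464729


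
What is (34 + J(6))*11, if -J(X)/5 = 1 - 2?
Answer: 429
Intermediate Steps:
J(X) = 5 (J(X) = -5*(1 - 2) = -5*(-1) = 5)
(34 + J(6))*11 = (34 + 5)*11 = 39*11 = 429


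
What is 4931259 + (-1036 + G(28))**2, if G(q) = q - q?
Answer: 6004555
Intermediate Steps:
G(q) = 0
4931259 + (-1036 + G(28))**2 = 4931259 + (-1036 + 0)**2 = 4931259 + (-1036)**2 = 4931259 + 1073296 = 6004555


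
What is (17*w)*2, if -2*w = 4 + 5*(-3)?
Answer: 187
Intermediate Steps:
w = 11/2 (w = -(4 + 5*(-3))/2 = -(4 - 15)/2 = -1/2*(-11) = 11/2 ≈ 5.5000)
(17*w)*2 = (17*(11/2))*2 = (187/2)*2 = 187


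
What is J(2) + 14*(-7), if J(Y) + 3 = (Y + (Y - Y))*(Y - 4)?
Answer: -105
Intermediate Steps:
J(Y) = -3 + Y*(-4 + Y) (J(Y) = -3 + (Y + (Y - Y))*(Y - 4) = -3 + (Y + 0)*(-4 + Y) = -3 + Y*(-4 + Y))
J(2) + 14*(-7) = (-3 + 2² - 4*2) + 14*(-7) = (-3 + 4 - 8) - 98 = -7 - 98 = -105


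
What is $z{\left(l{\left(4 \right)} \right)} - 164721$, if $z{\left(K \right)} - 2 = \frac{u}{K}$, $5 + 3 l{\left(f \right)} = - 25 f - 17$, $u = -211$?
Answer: $- \frac{20095085}{122} \approx -1.6471 \cdot 10^{5}$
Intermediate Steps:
$l{\left(f \right)} = - \frac{22}{3} - \frac{25 f}{3}$ ($l{\left(f \right)} = - \frac{5}{3} + \frac{- 25 f - 17}{3} = - \frac{5}{3} + \frac{-17 - 25 f}{3} = - \frac{5}{3} - \left(\frac{17}{3} + \frac{25 f}{3}\right) = - \frac{22}{3} - \frac{25 f}{3}$)
$z{\left(K \right)} = 2 - \frac{211}{K}$
$z{\left(l{\left(4 \right)} \right)} - 164721 = \left(2 - \frac{211}{- \frac{22}{3} - \frac{100}{3}}\right) - 164721 = \left(2 - \frac{211}{- \frac{122}{3}}\right) - 164721 = \left(2 - - \frac{633}{122}\right) - 164721 = \left(2 + \frac{633}{122}\right) - 164721 = \frac{877}{122} - 164721 = - \frac{20095085}{122}$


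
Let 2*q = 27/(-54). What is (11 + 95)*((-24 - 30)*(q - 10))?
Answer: 58671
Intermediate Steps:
q = -¼ (q = (27/(-54))/2 = (27*(-1/54))/2 = (½)*(-½) = -¼ ≈ -0.25000)
(11 + 95)*((-24 - 30)*(q - 10)) = (11 + 95)*((-24 - 30)*(-¼ - 10)) = 106*(-54*(-41/4)) = 106*(1107/2) = 58671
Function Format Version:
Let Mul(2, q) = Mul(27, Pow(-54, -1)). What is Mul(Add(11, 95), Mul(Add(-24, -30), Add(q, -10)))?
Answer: 58671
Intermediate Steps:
q = Rational(-1, 4) (q = Mul(Rational(1, 2), Mul(27, Pow(-54, -1))) = Mul(Rational(1, 2), Mul(27, Rational(-1, 54))) = Mul(Rational(1, 2), Rational(-1, 2)) = Rational(-1, 4) ≈ -0.25000)
Mul(Add(11, 95), Mul(Add(-24, -30), Add(q, -10))) = Mul(Add(11, 95), Mul(Add(-24, -30), Add(Rational(-1, 4), -10))) = Mul(106, Mul(-54, Rational(-41, 4))) = Mul(106, Rational(1107, 2)) = 58671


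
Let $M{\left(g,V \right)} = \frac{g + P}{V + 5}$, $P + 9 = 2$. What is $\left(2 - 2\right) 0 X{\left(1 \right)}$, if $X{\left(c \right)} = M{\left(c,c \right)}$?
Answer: $0$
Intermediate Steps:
$P = -7$ ($P = -9 + 2 = -7$)
$M{\left(g,V \right)} = \frac{-7 + g}{5 + V}$ ($M{\left(g,V \right)} = \frac{g - 7}{V + 5} = \frac{-7 + g}{5 + V}$)
$X{\left(c \right)} = \frac{-7 + c}{5 + c}$
$\left(2 - 2\right) 0 X{\left(1 \right)} = \left(2 - 2\right) 0 \frac{-7 + 1}{5 + 1} = 0 \cdot 0 \cdot \frac{1}{6} \left(-6\right) = 0 \cdot \frac{1}{6} \left(-6\right) = 0 \left(-1\right) = 0$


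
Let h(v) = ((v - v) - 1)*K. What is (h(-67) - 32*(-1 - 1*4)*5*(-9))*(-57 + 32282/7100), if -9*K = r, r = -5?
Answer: 2413454849/6390 ≈ 3.7769e+5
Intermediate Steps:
K = 5/9 (K = -1/9*(-5) = 5/9 ≈ 0.55556)
h(v) = -5/9 (h(v) = ((v - v) - 1)*(5/9) = (0 - 1)*(5/9) = -1*5/9 = -5/9)
(h(-67) - 32*(-1 - 1*4)*5*(-9))*(-57 + 32282/7100) = (-5/9 - 32*(-1 - 1*4)*5*(-9))*(-57 + 32282/7100) = (-5/9 - 32*(-1 - 4)*5*(-9))*(-57 + 32282*(1/7100)) = (-5/9 - (-160)*5*(-9))*(-57 + 16141/3550) = (-5/9 - 32*(-25)*(-9))*(-186209/3550) = (-5/9 + 800*(-9))*(-186209/3550) = (-5/9 - 7200)*(-186209/3550) = -64805/9*(-186209/3550) = 2413454849/6390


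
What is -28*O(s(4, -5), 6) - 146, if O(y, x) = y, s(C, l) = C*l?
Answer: 414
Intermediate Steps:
-28*O(s(4, -5), 6) - 146 = -112*(-5) - 146 = -28*(-20) - 146 = 560 - 146 = 414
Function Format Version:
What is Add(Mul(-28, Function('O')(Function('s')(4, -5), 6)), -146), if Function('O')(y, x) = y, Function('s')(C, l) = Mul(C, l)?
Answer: 414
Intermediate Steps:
Add(Mul(-28, Function('O')(Function('s')(4, -5), 6)), -146) = Add(Mul(-28, Mul(4, -5)), -146) = Add(Mul(-28, -20), -146) = Add(560, -146) = 414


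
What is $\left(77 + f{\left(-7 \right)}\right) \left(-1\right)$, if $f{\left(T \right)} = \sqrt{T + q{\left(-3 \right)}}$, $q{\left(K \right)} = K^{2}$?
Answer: $-77 - \sqrt{2} \approx -78.414$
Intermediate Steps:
$f{\left(T \right)} = \sqrt{9 + T}$ ($f{\left(T \right)} = \sqrt{T + \left(-3\right)^{2}} = \sqrt{T + 9} = \sqrt{9 + T}$)
$\left(77 + f{\left(-7 \right)}\right) \left(-1\right) = \left(77 + \sqrt{9 - 7}\right) \left(-1\right) = \left(77 + \sqrt{2}\right) \left(-1\right) = -77 - \sqrt{2}$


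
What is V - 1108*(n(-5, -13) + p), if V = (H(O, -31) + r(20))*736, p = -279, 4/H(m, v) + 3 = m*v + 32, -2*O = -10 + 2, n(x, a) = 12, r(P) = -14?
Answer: 27122596/95 ≈ 2.8550e+5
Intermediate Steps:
O = 4 (O = -(-10 + 2)/2 = -½*(-8) = 4)
H(m, v) = 4/(29 + m*v) (H(m, v) = 4/(-3 + (m*v + 32)) = 4/(-3 + (32 + m*v)) = 4/(29 + m*v))
V = -981824/95 (V = (4/(29 + 4*(-31)) - 14)*736 = (4/(29 - 124) - 14)*736 = (4/(-95) - 14)*736 = (4*(-1/95) - 14)*736 = (-4/95 - 14)*736 = -1334/95*736 = -981824/95 ≈ -10335.)
V - 1108*(n(-5, -13) + p) = -981824/95 - 1108*(12 - 279) = -981824/95 - 1108*(-267) = -981824/95 + 295836 = 27122596/95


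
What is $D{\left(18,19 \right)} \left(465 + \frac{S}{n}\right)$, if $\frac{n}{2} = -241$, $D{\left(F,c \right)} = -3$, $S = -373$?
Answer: $- \frac{673509}{482} \approx -1397.3$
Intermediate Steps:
$n = -482$ ($n = 2 \left(-241\right) = -482$)
$D{\left(18,19 \right)} \left(465 + \frac{S}{n}\right) = - 3 \left(465 - \frac{373}{-482}\right) = - 3 \left(465 - - \frac{373}{482}\right) = - 3 \left(465 + \frac{373}{482}\right) = \left(-3\right) \frac{224503}{482} = - \frac{673509}{482}$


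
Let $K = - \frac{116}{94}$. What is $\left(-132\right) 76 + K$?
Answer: $- \frac{471562}{47} \approx -10033.0$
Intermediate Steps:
$K = - \frac{58}{47}$ ($K = \left(-116\right) \frac{1}{94} = - \frac{58}{47} \approx -1.234$)
$\left(-132\right) 76 + K = \left(-132\right) 76 - \frac{58}{47} = -10032 - \frac{58}{47} = - \frac{471562}{47}$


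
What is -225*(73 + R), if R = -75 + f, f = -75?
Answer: 17325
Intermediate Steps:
R = -150 (R = -75 - 75 = -150)
-225*(73 + R) = -225*(73 - 150) = -225*(-77) = 17325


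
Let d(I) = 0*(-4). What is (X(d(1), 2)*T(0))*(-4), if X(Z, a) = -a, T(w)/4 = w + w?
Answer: 0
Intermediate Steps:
T(w) = 8*w (T(w) = 4*(w + w) = 4*(2*w) = 8*w)
d(I) = 0
(X(d(1), 2)*T(0))*(-4) = ((-1*2)*(8*0))*(-4) = -2*0*(-4) = 0*(-4) = 0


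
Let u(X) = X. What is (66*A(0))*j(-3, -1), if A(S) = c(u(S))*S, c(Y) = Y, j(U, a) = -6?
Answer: 0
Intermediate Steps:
A(S) = S² (A(S) = S*S = S²)
(66*A(0))*j(-3, -1) = (66*0²)*(-6) = (66*0)*(-6) = 0*(-6) = 0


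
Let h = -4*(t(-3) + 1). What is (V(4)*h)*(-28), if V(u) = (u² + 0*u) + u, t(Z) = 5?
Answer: 13440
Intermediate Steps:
V(u) = u + u² (V(u) = (u² + 0) + u = u² + u = u + u²)
h = -24 (h = -4*(5 + 1) = -4*6 = -24)
(V(4)*h)*(-28) = ((4*(1 + 4))*(-24))*(-28) = ((4*5)*(-24))*(-28) = (20*(-24))*(-28) = -480*(-28) = 13440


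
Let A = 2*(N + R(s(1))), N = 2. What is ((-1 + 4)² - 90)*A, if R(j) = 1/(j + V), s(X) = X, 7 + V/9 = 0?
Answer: -9963/31 ≈ -321.39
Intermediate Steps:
V = -63 (V = -63 + 9*0 = -63 + 0 = -63)
R(j) = 1/(-63 + j) (R(j) = 1/(j - 63) = 1/(-63 + j))
A = 123/31 (A = 2*(2 + 1/(-63 + 1)) = 2*(2 + 1/(-62)) = 2*(2 - 1/62) = 2*(123/62) = 123/31 ≈ 3.9677)
((-1 + 4)² - 90)*A = ((-1 + 4)² - 90)*(123/31) = (3² - 90)*(123/31) = (9 - 90)*(123/31) = -81*123/31 = -9963/31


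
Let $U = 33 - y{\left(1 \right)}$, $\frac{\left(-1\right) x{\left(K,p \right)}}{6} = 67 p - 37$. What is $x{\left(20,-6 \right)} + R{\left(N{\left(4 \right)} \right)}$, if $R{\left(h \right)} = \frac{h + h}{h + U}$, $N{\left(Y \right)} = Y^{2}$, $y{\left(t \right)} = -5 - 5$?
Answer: $\frac{155438}{59} \approx 2634.5$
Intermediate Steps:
$y{\left(t \right)} = -10$
$x{\left(K,p \right)} = 222 - 402 p$ ($x{\left(K,p \right)} = - 6 \left(67 p - 37\right) = - 6 \left(-37 + 67 p\right) = 222 - 402 p$)
$U = 43$ ($U = 33 - -10 = 33 + 10 = 43$)
$R{\left(h \right)} = \frac{2 h}{43 + h}$ ($R{\left(h \right)} = \frac{h + h}{h + 43} = \frac{2 h}{43 + h}$)
$x{\left(20,-6 \right)} + R{\left(N{\left(4 \right)} \right)} = \left(222 - -2412\right) + \frac{2 \cdot 4^{2}}{43 + 4^{2}} = \left(222 + 2412\right) + 2 \cdot 16 \frac{1}{43 + 16} = 2634 + 2 \cdot 16 \cdot \frac{1}{59} = 2634 + \frac{32}{59} = \frac{155438}{59}$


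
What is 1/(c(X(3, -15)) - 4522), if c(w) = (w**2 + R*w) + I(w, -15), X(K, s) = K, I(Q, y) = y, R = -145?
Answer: -1/4963 ≈ -0.00020149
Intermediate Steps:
c(w) = -15 + w**2 - 145*w (c(w) = (w**2 - 145*w) - 15 = -15 + w**2 - 145*w)
1/(c(X(3, -15)) - 4522) = 1/((-15 + 3**2 - 145*3) - 4522) = 1/((-15 + 9 - 435) - 4522) = 1/(-441 - 4522) = 1/(-4963) = -1/4963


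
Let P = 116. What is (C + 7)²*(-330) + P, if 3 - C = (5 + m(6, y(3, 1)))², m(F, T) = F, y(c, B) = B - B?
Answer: -4065814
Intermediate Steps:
y(c, B) = 0
C = -118 (C = 3 - (5 + 6)² = 3 - 1*11² = 3 - 1*121 = 3 - 121 = -118)
(C + 7)²*(-330) + P = (-118 + 7)²*(-330) + 116 = (-111)²*(-330) + 116 = 12321*(-330) + 116 = -4065930 + 116 = -4065814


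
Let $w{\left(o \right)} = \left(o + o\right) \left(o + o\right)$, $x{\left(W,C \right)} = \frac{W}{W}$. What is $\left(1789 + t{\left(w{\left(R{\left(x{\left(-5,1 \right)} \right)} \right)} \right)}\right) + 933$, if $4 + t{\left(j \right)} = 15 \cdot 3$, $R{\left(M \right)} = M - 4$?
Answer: $2763$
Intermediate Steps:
$x{\left(W,C \right)} = 1$
$R{\left(M \right)} = -4 + M$ ($R{\left(M \right)} = M - 4 = -4 + M$)
$w{\left(o \right)} = 4 o^{2}$ ($w{\left(o \right)} = 2 o 2 o = 4 o^{2}$)
$t{\left(j \right)} = 41$ ($t{\left(j \right)} = -4 + 15 \cdot 3 = -4 + 45 = 41$)
$\left(1789 + t{\left(w{\left(R{\left(x{\left(-5,1 \right)} \right)} \right)} \right)}\right) + 933 = \left(1789 + 41\right) + 933 = 1830 + 933 = 2763$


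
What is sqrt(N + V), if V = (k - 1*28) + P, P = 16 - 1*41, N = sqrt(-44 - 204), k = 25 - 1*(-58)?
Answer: sqrt(30 + 2*I*sqrt(62)) ≈ 5.6516 + 1.3932*I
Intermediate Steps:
k = 83 (k = 25 + 58 = 83)
N = 2*I*sqrt(62) (N = sqrt(-248) = 2*I*sqrt(62) ≈ 15.748*I)
P = -25 (P = 16 - 41 = -25)
V = 30 (V = (83 - 1*28) - 25 = (83 - 28) - 25 = 55 - 25 = 30)
sqrt(N + V) = sqrt(2*I*sqrt(62) + 30) = sqrt(30 + 2*I*sqrt(62))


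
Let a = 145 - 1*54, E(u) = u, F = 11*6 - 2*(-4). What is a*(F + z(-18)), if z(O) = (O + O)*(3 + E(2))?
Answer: -9646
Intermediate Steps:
F = 74 (F = 66 + 8 = 74)
a = 91 (a = 145 - 54 = 91)
z(O) = 10*O (z(O) = (O + O)*(3 + 2) = (2*O)*5 = 10*O)
a*(F + z(-18)) = 91*(74 + 10*(-18)) = 91*(74 - 180) = 91*(-106) = -9646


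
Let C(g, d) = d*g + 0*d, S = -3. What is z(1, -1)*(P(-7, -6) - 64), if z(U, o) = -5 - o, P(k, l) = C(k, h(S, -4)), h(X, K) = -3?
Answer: 172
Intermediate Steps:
C(g, d) = d*g (C(g, d) = d*g + 0 = d*g)
P(k, l) = -3*k
z(1, -1)*(P(-7, -6) - 64) = (-5 - 1*(-1))*(-3*(-7) - 64) = (-5 + 1)*(21 - 64) = -4*(-43) = 172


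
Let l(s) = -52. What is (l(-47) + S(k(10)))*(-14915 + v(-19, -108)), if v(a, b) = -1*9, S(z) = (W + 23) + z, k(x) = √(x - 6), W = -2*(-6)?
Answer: 223860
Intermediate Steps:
W = 12
k(x) = √(-6 + x)
S(z) = 35 + z (S(z) = (12 + 23) + z = 35 + z)
v(a, b) = -9
(l(-47) + S(k(10)))*(-14915 + v(-19, -108)) = (-52 + (35 + √(-6 + 10)))*(-14915 - 9) = (-52 + (35 + √4))*(-14924) = (-52 + (35 + 2))*(-14924) = (-52 + 37)*(-14924) = -15*(-14924) = 223860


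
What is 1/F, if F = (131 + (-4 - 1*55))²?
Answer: 1/5184 ≈ 0.00019290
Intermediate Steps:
F = 5184 (F = (131 + (-4 - 55))² = (131 - 59)² = 72² = 5184)
1/F = 1/5184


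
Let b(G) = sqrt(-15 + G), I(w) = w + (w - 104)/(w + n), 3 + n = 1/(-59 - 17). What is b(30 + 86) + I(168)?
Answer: 2111416/12539 + sqrt(101) ≈ 178.44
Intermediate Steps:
n = -229/76 (n = -3 + 1/(-59 - 17) = -3 + 1/(-76) = -3 - 1/76 = -229/76 ≈ -3.0132)
I(w) = w + (-104 + w)/(-229/76 + w) (I(w) = w + (w - 104)/(w - 229/76) = w + (-104 + w)/(-229/76 + w))
b(30 + 86) + I(168) = sqrt(-15 + (30 + 86)) + (-7904 - 153*168 + 76*168**2)/(-229 + 76*168) = sqrt(-15 + 116) + (-7904 - 25704 + 76*28224)/(-229 + 12768) = sqrt(101) + (-7904 - 25704 + 2145024)/12539 = sqrt(101) + (1/12539)*2111416 = sqrt(101) + 2111416/12539 = 2111416/12539 + sqrt(101)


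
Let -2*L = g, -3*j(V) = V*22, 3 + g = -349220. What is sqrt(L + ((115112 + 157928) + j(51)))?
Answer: 3*sqrt(198790)/2 ≈ 668.79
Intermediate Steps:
g = -349223 (g = -3 - 349220 = -349223)
j(V) = -22*V/3 (j(V) = -V*22/3 = -22*V/3)
L = 349223/2 (L = -1/2*(-349223) = 349223/2 ≈ 1.7461e+5)
sqrt(L + ((115112 + 157928) + j(51))) = sqrt(349223/2 + ((115112 + 157928) - 22/3*51)) = sqrt(349223/2 + (273040 - 374)) = sqrt(349223/2 + 272666) = sqrt(894555/2) = 3*sqrt(198790)/2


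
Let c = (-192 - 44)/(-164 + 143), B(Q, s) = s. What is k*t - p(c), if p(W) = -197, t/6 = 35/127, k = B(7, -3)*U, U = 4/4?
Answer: 24389/127 ≈ 192.04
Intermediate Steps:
U = 1 (U = 4*(1/4) = 1)
k = -3 (k = -3*1 = -3)
t = 210/127 (t = 6*(35/127) = 210/127 ≈ 1.6535)
c = 236/21 (c = -236/(-21) = -236*(-1/21) = 236/21 ≈ 11.238)
k*t - p(c) = -3*210/127 - 1*(-197) = -630/127 + 197 = 24389/127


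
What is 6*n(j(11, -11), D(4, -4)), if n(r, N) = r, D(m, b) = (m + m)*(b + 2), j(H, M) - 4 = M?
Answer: -42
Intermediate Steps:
j(H, M) = 4 + M
D(m, b) = 2*m*(2 + b) (D(m, b) = (2*m)*(2 + b) = 2*m*(2 + b))
6*n(j(11, -11), D(4, -4)) = 6*(4 - 11) = 6*(-7) = -42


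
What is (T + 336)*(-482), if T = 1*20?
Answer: -171592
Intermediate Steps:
T = 20
(T + 336)*(-482) = (20 + 336)*(-482) = 356*(-482) = -171592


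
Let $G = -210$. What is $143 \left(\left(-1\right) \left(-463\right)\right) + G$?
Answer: $65999$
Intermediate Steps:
$143 \left(\left(-1\right) \left(-463\right)\right) + G = 143 \left(\left(-1\right) \left(-463\right)\right) - 210 = 143 \cdot 463 - 210 = 66209 - 210 = 65999$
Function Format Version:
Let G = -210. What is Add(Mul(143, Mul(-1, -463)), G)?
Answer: 65999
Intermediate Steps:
Add(Mul(143, Mul(-1, -463)), G) = Add(Mul(143, Mul(-1, -463)), -210) = Add(Mul(143, 463), -210) = Add(66209, -210) = 65999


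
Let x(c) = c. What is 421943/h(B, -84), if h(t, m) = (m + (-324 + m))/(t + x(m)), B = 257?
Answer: -72996139/492 ≈ -1.4837e+5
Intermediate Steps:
h(t, m) = (-324 + 2*m)/(m + t) (h(t, m) = (m + (-324 + m))/(t + m) = (-324 + 2*m)/(m + t))
421943/h(B, -84) = 421943/((2*(-162 - 84)/(-84 + 257))) = 421943/((2*(-246)/173)) = 421943/((2*(1/173)*(-246))) = 421943/(-492/173) = 421943*(-173/492) = -72996139/492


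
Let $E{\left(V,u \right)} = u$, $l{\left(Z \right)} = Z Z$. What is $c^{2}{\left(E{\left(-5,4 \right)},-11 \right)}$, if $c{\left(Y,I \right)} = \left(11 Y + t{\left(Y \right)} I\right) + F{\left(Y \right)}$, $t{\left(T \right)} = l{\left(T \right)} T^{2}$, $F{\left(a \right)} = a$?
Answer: $7661824$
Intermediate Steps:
$l{\left(Z \right)} = Z^{2}$
$t{\left(T \right)} = T^{4}$ ($t{\left(T \right)} = T^{2} T^{2} = T^{4}$)
$c{\left(Y,I \right)} = 12 Y + I Y^{4}$ ($c{\left(Y,I \right)} = \left(11 Y + Y^{4} I\right) + Y = \left(11 Y + I Y^{4}\right) + Y = 12 Y + I Y^{4}$)
$c^{2}{\left(E{\left(-5,4 \right)},-11 \right)} = \left(4 \left(12 - 11 \cdot 4^{3}\right)\right)^{2} = \left(4 \left(12 - 704\right)\right)^{2} = \left(4 \left(-692\right)\right)^{2} = \left(-2768\right)^{2} = 7661824$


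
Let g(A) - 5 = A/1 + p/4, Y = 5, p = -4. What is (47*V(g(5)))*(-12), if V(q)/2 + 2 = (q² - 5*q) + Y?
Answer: -43992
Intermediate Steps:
g(A) = 4 + A (g(A) = 5 + (A/1 - 4/4) = 5 + (A*1 - 4*¼) = 5 + (A - 1) = 5 + (-1 + A) = 4 + A)
V(q) = 6 - 10*q + 2*q² (V(q) = -4 + 2*((q² - 5*q) + 5) = -4 + 2*(5 + q² - 5*q) = -4 + (10 - 10*q + 2*q²) = 6 - 10*q + 2*q²)
(47*V(g(5)))*(-12) = (47*(6 - 10*(4 + 5) + 2*(4 + 5)²))*(-12) = (47*(6 - 10*9 + 2*9²))*(-12) = (47*(6 - 90 + 2*81))*(-12) = (47*(6 - 90 + 162))*(-12) = (47*78)*(-12) = 3666*(-12) = -43992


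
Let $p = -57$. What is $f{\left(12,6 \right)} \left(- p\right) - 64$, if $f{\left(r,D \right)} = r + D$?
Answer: $962$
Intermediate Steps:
$f{\left(r,D \right)} = D + r$
$f{\left(12,6 \right)} \left(- p\right) - 64 = \left(6 + 12\right) \left(\left(-1\right) \left(-57\right)\right) - 64 = 18 \cdot 57 - 64 = 1026 - 64 = 962$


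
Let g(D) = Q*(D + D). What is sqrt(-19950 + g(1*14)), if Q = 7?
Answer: I*sqrt(19754) ≈ 140.55*I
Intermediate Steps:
g(D) = 14*D (g(D) = 7*(D + D) = 7*(2*D) = 14*D)
sqrt(-19950 + g(1*14)) = sqrt(-19950 + 14*(1*14)) = sqrt(-19950 + 14*14) = sqrt(-19950 + 196) = sqrt(-19754) = I*sqrt(19754)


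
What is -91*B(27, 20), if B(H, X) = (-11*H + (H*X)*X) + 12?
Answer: -956865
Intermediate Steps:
B(H, X) = 12 - 11*H + H*X² (B(H, X) = (-11*H + H*X²) + 12 = 12 - 11*H + H*X²)
-91*B(27, 20) = -91*(12 - 11*27 + 27*20²) = -91*(12 - 297 + 27*400) = -91*(12 - 297 + 10800) = -91*10515 = -956865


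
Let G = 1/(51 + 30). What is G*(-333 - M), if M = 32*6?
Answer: -175/27 ≈ -6.4815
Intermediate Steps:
M = 192
G = 1/81 ≈ 0.012346
G*(-333 - M) = (-333 - 1*192)/81 = (-333 - 192)/81 = (1/81)*(-525) = -175/27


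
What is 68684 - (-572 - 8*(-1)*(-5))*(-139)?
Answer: -16384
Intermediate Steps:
68684 - (-572 - 8*(-1)*(-5))*(-139) = 68684 - (-572 + 8*(-5))*(-139) = 68684 - (-572 - 40)*(-139) = 68684 - (-612)*(-139) = 68684 - 1*85068 = 68684 - 85068 = -16384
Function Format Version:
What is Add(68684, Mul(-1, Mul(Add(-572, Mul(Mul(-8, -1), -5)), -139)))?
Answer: -16384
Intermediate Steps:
Add(68684, Mul(-1, Mul(Add(-572, Mul(Mul(-8, -1), -5)), -139))) = Add(68684, Mul(-1, Mul(Add(-572, Mul(8, -5)), -139))) = Add(68684, Mul(-1, Mul(Add(-572, -40), -139))) = Add(68684, Mul(-1, Mul(-612, -139))) = Add(68684, Mul(-1, 85068)) = Add(68684, -85068) = -16384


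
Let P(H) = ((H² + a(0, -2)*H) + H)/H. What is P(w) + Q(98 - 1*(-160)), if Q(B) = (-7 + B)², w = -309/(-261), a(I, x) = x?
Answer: 5481103/87 ≈ 63001.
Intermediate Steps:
w = 103/87 (w = -309*(-1/261) = 103/87 ≈ 1.1839)
P(H) = (H² - H)/H (P(H) = ((H² - 2*H) + H)/H = (H² - H)/H)
P(w) + Q(98 - 1*(-160)) = (-1 + 103/87) + (-7 + (98 - 1*(-160)))² = 16/87 + (-7 + (98 + 160))² = 16/87 + (-7 + 258)² = 16/87 + 251² = 16/87 + 63001 = 5481103/87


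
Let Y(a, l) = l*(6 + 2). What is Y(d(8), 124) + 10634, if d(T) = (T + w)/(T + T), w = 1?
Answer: 11626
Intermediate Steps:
d(T) = (1 + T)/(2*T) (d(T) = (T + 1)/(T + T) = (1 + T)/((2*T)) = (1 + T)*(1/(2*T)) = (1 + T)/(2*T))
Y(a, l) = 8*l (Y(a, l) = l*8 = 8*l)
Y(d(8), 124) + 10634 = 8*124 + 10634 = 992 + 10634 = 11626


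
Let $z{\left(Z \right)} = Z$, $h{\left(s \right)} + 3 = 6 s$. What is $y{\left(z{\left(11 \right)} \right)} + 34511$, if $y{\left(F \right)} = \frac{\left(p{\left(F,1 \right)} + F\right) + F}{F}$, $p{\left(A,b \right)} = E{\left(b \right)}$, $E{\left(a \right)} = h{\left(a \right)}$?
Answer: $\frac{379646}{11} \approx 34513.0$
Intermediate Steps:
$h{\left(s \right)} = -3 + 6 s$
$E{\left(a \right)} = -3 + 6 a$
$p{\left(A,b \right)} = -3 + 6 b$
$y{\left(F \right)} = \frac{3 + 2 F}{F}$ ($y{\left(F \right)} = \frac{\left(\left(-3 + 6 \cdot 1\right) + F\right) + F}{F} = \frac{\left(\left(-3 + 6\right) + F\right) + F}{F} = \frac{\left(3 + F\right) + F}{F} = \frac{3 + 2 F}{F}$)
$y{\left(z{\left(11 \right)} \right)} + 34511 = \left(2 + \frac{3}{11}\right) + 34511 = \frac{25}{11} + 34511 = \frac{379646}{11}$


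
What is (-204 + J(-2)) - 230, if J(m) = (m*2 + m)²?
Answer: -398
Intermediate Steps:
J(m) = 9*m² (J(m) = (2*m + m)² = (3*m)² = 9*m²)
(-204 + J(-2)) - 230 = (-204 + 9*(-2)²) - 230 = (-204 + 9*4) - 230 = (-204 + 36) - 230 = -168 - 230 = -398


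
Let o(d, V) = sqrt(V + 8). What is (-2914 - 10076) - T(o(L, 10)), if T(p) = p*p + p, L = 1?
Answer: -13008 - 3*sqrt(2) ≈ -13012.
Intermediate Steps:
o(d, V) = sqrt(8 + V)
T(p) = p + p**2 (T(p) = p**2 + p = p + p**2)
(-2914 - 10076) - T(o(L, 10)) = (-2914 - 10076) - sqrt(8 + 10)*(1 + sqrt(8 + 10)) = -12990 - sqrt(18)*(1 + sqrt(18)) = -12990 - 3*sqrt(2)*(1 + 3*sqrt(2))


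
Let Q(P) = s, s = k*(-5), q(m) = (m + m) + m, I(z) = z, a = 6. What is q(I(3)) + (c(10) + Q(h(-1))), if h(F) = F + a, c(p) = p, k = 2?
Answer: 9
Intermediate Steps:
h(F) = 6 + F (h(F) = F + 6 = 6 + F)
q(m) = 3*m (q(m) = 2*m + m = 3*m)
s = -10 (s = 2*(-5) = -10)
Q(P) = -10
q(I(3)) + (c(10) + Q(h(-1))) = 3*3 + (10 - 10) = 9 + 0 = 9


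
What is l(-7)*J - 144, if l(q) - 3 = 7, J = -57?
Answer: -714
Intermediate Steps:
l(q) = 10 (l(q) = 3 + 7 = 10)
l(-7)*J - 144 = 10*(-57) - 144 = -570 - 144 = -714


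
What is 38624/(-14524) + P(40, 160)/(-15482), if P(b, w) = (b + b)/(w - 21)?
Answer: -10389991584/3906952369 ≈ -2.6594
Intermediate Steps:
P(b, w) = 2*b/(-21 + w) (P(b, w) = (2*b)/(-21 + w) = 2*b/(-21 + w))
38624/(-14524) + P(40, 160)/(-15482) = 38624/(-14524) + (2*40/(-21 + 160))/(-15482) = 38624*(-1/14524) + (2*40/139)*(-1/15482) = -9656/3631 + (2*40*(1/139))*(-1/15482) = -9656/3631 + (80/139)*(-1/15482) = -9656/3631 - 40/1075999 = -10389991584/3906952369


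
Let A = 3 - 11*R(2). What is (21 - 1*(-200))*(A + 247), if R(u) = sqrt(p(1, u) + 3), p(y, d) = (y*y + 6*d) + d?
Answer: 55250 - 7293*sqrt(2) ≈ 44936.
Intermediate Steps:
p(y, d) = y**2 + 7*d (p(y, d) = (y**2 + 6*d) + d = y**2 + 7*d)
R(u) = sqrt(4 + 7*u) (R(u) = sqrt((1**2 + 7*u) + 3) = sqrt((1 + 7*u) + 3) = sqrt(4 + 7*u))
A = 3 - 33*sqrt(2) (A = 3 - 11*sqrt(4 + 7*2) = 3 - 11*sqrt(4 + 14) = 3 - 33*sqrt(2) ≈ -43.669)
(21 - 1*(-200))*(A + 247) = (21 - 1*(-200))*((3 - 33*sqrt(2)) + 247) = (21 + 200)*(250 - 33*sqrt(2)) = 221*(250 - 33*sqrt(2)) = 55250 - 7293*sqrt(2)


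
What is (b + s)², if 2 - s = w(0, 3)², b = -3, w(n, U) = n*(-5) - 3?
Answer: 100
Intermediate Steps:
w(n, U) = -3 - 5*n (w(n, U) = -5*n - 3 = -3 - 5*n)
s = -7 (s = 2 - (-3 - 5*0)² = 2 - (-3 + 0)² = 2 - 1*(-3)² = 2 - 1*9 = 2 - 9 = -7)
(b + s)² = (-3 - 7)² = (-10)² = 100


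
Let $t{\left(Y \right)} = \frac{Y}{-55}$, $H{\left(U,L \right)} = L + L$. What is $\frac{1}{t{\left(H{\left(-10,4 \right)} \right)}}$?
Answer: $- \frac{55}{8} \approx -6.875$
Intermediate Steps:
$H{\left(U,L \right)} = 2 L$
$t{\left(Y \right)} = - \frac{Y}{55}$ ($t{\left(Y \right)} = Y \left(- \frac{1}{55}\right) = - \frac{Y}{55}$)
$\frac{1}{t{\left(H{\left(-10,4 \right)} \right)}} = \frac{1}{\left(- \frac{1}{55}\right) 2 \cdot 4} = \frac{1}{\left(- \frac{1}{55}\right) 8} = \frac{1}{- \frac{8}{55}} = - \frac{55}{8}$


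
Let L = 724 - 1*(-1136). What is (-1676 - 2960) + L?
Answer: -2776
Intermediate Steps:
L = 1860 (L = 724 + 1136 = 1860)
(-1676 - 2960) + L = (-1676 - 2960) + 1860 = -4636 + 1860 = -2776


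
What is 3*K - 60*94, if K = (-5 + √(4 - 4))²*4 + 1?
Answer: -5337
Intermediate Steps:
K = 101 (K = (-5 + √0)²*4 + 1 = (-5 + 0)²*4 + 1 = (-5)²*4 + 1 = 25*4 + 1 = 100 + 1 = 101)
3*K - 60*94 = 3*101 - 60*94 = 303 - 5640 = -5337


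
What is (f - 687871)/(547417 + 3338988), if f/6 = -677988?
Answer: -4755799/3886405 ≈ -1.2237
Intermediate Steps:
f = -4067928 (f = 6*(-677988) = -4067928)
(f - 687871)/(547417 + 3338988) = (-4067928 - 687871)/(547417 + 3338988) = -4755799/3886405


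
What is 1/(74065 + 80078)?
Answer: 1/154143 ≈ 6.4875e-6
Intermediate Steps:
1/(74065 + 80078) = 1/154143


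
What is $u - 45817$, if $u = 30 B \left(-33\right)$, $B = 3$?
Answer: $-48787$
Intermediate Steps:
$u = -2970$ ($u = 30 \cdot 3 \left(-33\right) = 90 \left(-33\right) = -2970$)
$u - 45817 = -2970 - 45817 = -48787$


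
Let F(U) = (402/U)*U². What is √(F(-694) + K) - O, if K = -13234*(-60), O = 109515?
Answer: -109515 + 6*√14307 ≈ -1.0880e+5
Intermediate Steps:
F(U) = 402*U
K = 794040
√(F(-694) + K) - O = √(402*(-694) + 794040) - 1*109515 = √(-278988 + 794040) - 109515 = √515052 - 109515 = 6*√14307 - 109515 = -109515 + 6*√14307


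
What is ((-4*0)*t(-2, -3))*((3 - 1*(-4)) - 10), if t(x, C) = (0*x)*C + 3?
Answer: 0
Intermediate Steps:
t(x, C) = 3 (t(x, C) = 0*C + 3 = 0 + 3 = 3)
((-4*0)*t(-2, -3))*((3 - 1*(-4)) - 10) = (-4*0*3)*((3 - 1*(-4)) - 10) = (0*3)*((3 + 4) - 10) = 0*(7 - 10) = 0*(-3) = 0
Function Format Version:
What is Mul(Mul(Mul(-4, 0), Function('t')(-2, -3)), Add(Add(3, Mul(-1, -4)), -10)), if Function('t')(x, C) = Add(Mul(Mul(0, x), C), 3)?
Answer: 0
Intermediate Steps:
Function('t')(x, C) = 3 (Function('t')(x, C) = Add(Mul(0, C), 3) = Add(0, 3) = 3)
Mul(Mul(Mul(-4, 0), Function('t')(-2, -3)), Add(Add(3, Mul(-1, -4)), -10)) = Mul(Mul(Mul(-4, 0), 3), Add(Add(3, Mul(-1, -4)), -10)) = Mul(Mul(0, 3), Add(Add(3, 4), -10)) = Mul(0, Add(7, -10)) = Mul(0, -3) = 0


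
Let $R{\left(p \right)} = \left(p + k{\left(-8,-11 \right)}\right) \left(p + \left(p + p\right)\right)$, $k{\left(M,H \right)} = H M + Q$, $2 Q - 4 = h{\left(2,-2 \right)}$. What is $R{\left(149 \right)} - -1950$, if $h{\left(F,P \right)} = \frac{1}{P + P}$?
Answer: $\frac{869817}{8} \approx 1.0873 \cdot 10^{5}$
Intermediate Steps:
$h{\left(F,P \right)} = \frac{1}{2 P}$
$Q = \frac{15}{8}$ ($Q = 2 + \frac{\frac{1}{2} \frac{1}{-2}}{2} = 2 + \frac{\frac{1}{2} \left(- \frac{1}{2}\right)}{2} = 2 + \frac{1}{2} \left(- \frac{1}{4}\right) = 2 - \frac{1}{8} = \frac{15}{8} \approx 1.875$)
$k{\left(M,H \right)} = \frac{15}{8} + H M$ ($k{\left(M,H \right)} = H M + \frac{15}{8} = \frac{15}{8} + H M$)
$R{\left(p \right)} = 3 p \left(\frac{719}{8} + p\right)$ ($R{\left(p \right)} = \left(p + \left(\frac{15}{8} - -88\right)\right) \left(p + \left(p + p\right)\right) = \left(p + \left(\frac{15}{8} + 88\right)\right) \left(p + 2 p\right) = \left(p + \frac{719}{8}\right) 3 p = \left(\frac{719}{8} + p\right) 3 p = 3 p \left(\frac{719}{8} + p\right)$)
$R{\left(149 \right)} - -1950 = \frac{3}{8} \cdot 149 \left(719 + 8 \cdot 149\right) - -1950 = \frac{3}{8} \cdot 149 \left(719 + 1192\right) + 1950 = \frac{3}{8} \cdot 149 \cdot 1911 + 1950 = \frac{854217}{8} + 1950 = \frac{869817}{8}$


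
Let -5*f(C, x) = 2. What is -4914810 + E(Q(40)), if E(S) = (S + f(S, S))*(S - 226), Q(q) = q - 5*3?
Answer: -24598773/5 ≈ -4.9198e+6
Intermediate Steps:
f(C, x) = -⅖ (f(C, x) = -⅕*2 = -⅖)
Q(q) = -15 + q (Q(q) = q - 15 = -15 + q)
E(S) = (-226 + S)*(-⅖ + S) (E(S) = (S - ⅖)*(S - 226) = (-⅖ + S)*(-226 + S) = (-226 + S)*(-⅖ + S))
-4914810 + E(Q(40)) = -4914810 + (452/5 + (-15 + 40)² - 1132*(-15 + 40)/5) = -4914810 + (452/5 + 25² - 1132/5*25) = -4914810 + (452/5 + 625 - 5660) = -4914810 - 24723/5 = -24598773/5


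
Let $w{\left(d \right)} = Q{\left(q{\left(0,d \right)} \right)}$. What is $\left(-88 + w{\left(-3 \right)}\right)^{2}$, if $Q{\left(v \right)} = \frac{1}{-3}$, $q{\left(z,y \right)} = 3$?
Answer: $\frac{70225}{9} \approx 7802.8$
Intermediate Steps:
$Q{\left(v \right)} = - \frac{1}{3}$
$w{\left(d \right)} = - \frac{1}{3}$
$\left(-88 + w{\left(-3 \right)}\right)^{2} = \left(-88 - \frac{1}{3}\right)^{2} = \left(- \frac{265}{3}\right)^{2} = \frac{70225}{9}$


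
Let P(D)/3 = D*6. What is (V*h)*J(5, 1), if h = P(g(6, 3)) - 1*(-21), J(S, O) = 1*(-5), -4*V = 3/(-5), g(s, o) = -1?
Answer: -9/4 ≈ -2.2500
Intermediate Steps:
P(D) = 18*D (P(D) = 3*(D*6) = 3*(6*D) = 18*D)
V = 3/20 (V = -3/(4*(-5)) = -3*(-1)/(4*5) = -¼*(-⅗) = 3/20 ≈ 0.15000)
J(S, O) = -5
h = 3 (h = 18*(-1) - 1*(-21) = -18 + 21 = 3)
(V*h)*J(5, 1) = ((3/20)*3)*(-5) = (9/20)*(-5) = -9/4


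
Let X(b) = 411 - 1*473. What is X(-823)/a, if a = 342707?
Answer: -62/342707 ≈ -0.00018091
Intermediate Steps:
X(b) = -62 (X(b) = 411 - 473 = -62)
X(-823)/a = -62/342707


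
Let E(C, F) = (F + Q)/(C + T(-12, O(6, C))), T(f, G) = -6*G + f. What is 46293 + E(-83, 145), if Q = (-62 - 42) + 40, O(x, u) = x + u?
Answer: 16989612/367 ≈ 46293.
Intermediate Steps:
O(x, u) = u + x
T(f, G) = f - 6*G
Q = -64 (Q = -104 + 40 = -64)
E(C, F) = (-64 + F)/(-48 - 5*C) (E(C, F) = (F - 64)/(C + (-12 - 6*(C + 6))) = (-64 + F)/(C + (-12 - 6*(6 + C))) = (-64 + F)/(C + (-12 + (-36 - 6*C))) = (-64 + F)/(C + (-48 - 6*C)) = (-64 + F)/(-48 - 5*C))
46293 + E(-83, 145) = 46293 + (64 - 1*145)/(48 + 5*(-83)) = 46293 + (64 - 145)/(48 - 415) = 46293 - 81/(-367) = 46293 - 1/367*(-81) = 46293 + 81/367 = 16989612/367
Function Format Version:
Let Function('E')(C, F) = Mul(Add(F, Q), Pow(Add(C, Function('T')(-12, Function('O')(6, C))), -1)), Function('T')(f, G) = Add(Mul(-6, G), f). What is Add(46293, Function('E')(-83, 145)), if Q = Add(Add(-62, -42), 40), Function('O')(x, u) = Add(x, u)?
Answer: Rational(16989612, 367) ≈ 46293.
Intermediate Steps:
Function('O')(x, u) = Add(u, x)
Function('T')(f, G) = Add(f, Mul(-6, G))
Q = -64 (Q = Add(-104, 40) = -64)
Function('E')(C, F) = Mul(Pow(Add(-48, Mul(-5, C)), -1), Add(-64, F)) (Function('E')(C, F) = Mul(Add(F, -64), Pow(Add(C, Add(-12, Mul(-6, Add(C, 6)))), -1)) = Mul(Add(-64, F), Pow(Add(C, Add(-12, Mul(-6, Add(6, C)))), -1)) = Mul(Add(-64, F), Pow(Add(C, Add(-12, Add(-36, Mul(-6, C)))), -1)) = Mul(Add(-64, F), Pow(Add(C, Add(-48, Mul(-6, C))), -1)) = Mul(Add(-64, F), Pow(Add(-48, Mul(-5, C)), -1)) = Mul(Pow(Add(-48, Mul(-5, C)), -1), Add(-64, F)))
Add(46293, Function('E')(-83, 145)) = Add(46293, Mul(Pow(Add(48, Mul(5, -83)), -1), Add(64, Mul(-1, 145)))) = Add(46293, Mul(Pow(Add(48, -415), -1), Add(64, -145))) = Add(46293, Mul(Pow(-367, -1), -81)) = Add(46293, Mul(Rational(-1, 367), -81)) = Add(46293, Rational(81, 367)) = Rational(16989612, 367)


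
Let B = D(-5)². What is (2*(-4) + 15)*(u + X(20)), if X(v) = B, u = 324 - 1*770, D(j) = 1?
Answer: -3115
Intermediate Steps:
u = -446 (u = 324 - 770 = -446)
B = 1 (B = 1² = 1)
X(v) = 1
(2*(-4) + 15)*(u + X(20)) = (2*(-4) + 15)*(-446 + 1) = (-8 + 15)*(-445) = 7*(-445) = -3115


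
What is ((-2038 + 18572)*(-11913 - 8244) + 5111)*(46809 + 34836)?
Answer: -27209888505915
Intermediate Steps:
((-2038 + 18572)*(-11913 - 8244) + 5111)*(46809 + 34836) = (16534*(-20157) + 5111)*81645 = (-333275838 + 5111)*81645 = -333270727*81645 = -27209888505915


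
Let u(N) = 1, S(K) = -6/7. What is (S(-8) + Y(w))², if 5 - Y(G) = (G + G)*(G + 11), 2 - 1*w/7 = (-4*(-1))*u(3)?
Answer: 312481/49 ≈ 6377.2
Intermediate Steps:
S(K) = -6/7 (S(K) = -6*⅐ = -6/7)
w = -14 (w = 14 - 7*(-4*(-1)) = 14 - 28 = -14)
Y(G) = 5 - 2*G*(11 + G) (Y(G) = 5 - (G + G)*(G + 11) = 5 - 2*G*(11 + G))
(S(-8) + Y(w))² = (-6/7 + (5 - 22*(-14) - 2*(-14)²))² = (-6/7 + (5 + 308 - 2*196))² = (-6/7 + (5 + 308 - 392))² = (-6/7 - 79)² = (-559/7)² = 312481/49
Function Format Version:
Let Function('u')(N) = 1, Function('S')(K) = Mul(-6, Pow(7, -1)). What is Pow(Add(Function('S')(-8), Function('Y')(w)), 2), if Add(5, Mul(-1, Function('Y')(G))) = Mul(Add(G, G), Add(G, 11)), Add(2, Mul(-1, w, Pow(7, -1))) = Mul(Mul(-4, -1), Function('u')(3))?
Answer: Rational(312481, 49) ≈ 6377.2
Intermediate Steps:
Function('S')(K) = Rational(-6, 7) (Function('S')(K) = Mul(-6, Rational(1, 7)) = Rational(-6, 7))
w = -14 (w = Add(14, Mul(-7, Mul(Mul(-4, -1), 1))) = Add(14, Mul(-7, Mul(4, 1))) = Add(14, Mul(-7, 4)) = Add(14, -28) = -14)
Function('Y')(G) = Add(5, Mul(-2, G, Add(11, G))) (Function('Y')(G) = Add(5, Mul(-1, Mul(Add(G, G), Add(G, 11)))) = Add(5, Mul(-1, Mul(Mul(2, G), Add(11, G)))) = Add(5, Mul(-1, Mul(2, G, Add(11, G)))) = Add(5, Mul(-2, G, Add(11, G))))
Pow(Add(Function('S')(-8), Function('Y')(w)), 2) = Pow(Add(Rational(-6, 7), Add(5, Mul(-22, -14), Mul(-2, Pow(-14, 2)))), 2) = Pow(Add(Rational(-6, 7), Add(5, 308, Mul(-2, 196))), 2) = Pow(Add(Rational(-6, 7), Add(5, 308, -392)), 2) = Pow(Add(Rational(-6, 7), -79), 2) = Pow(Rational(-559, 7), 2) = Rational(312481, 49)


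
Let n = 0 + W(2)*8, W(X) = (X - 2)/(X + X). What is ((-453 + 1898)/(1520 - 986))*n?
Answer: 0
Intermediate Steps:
W(X) = (-2 + X)/(2*X) (W(X) = (-2 + X)/((2*X)) = (-2 + X)*(1/(2*X)) = (-2 + X)/(2*X))
n = 0 (n = 0 + ((½)*(-2 + 2)/2)*8 = 0 + ((½)*(½)*0)*8 = 0 + 0*8 = 0 + 0 = 0)
((-453 + 1898)/(1520 - 986))*n = ((-453 + 1898)/(1520 - 986))*0 = (1445/534)*0 = 0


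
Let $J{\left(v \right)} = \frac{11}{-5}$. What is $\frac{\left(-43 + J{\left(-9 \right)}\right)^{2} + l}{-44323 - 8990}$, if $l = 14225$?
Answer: $- \frac{135567}{444275} \approx -0.30514$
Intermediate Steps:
$J{\left(v \right)} = - \frac{11}{5}$ ($J{\left(v \right)} = 11 \left(- \frac{1}{5}\right) = - \frac{11}{5}$)
$\frac{\left(-43 + J{\left(-9 \right)}\right)^{2} + l}{-44323 - 8990} = \frac{\left(-43 - \frac{11}{5}\right)^{2} + 14225}{-44323 - 8990} = \frac{\left(- \frac{226}{5}\right)^{2} + 14225}{-53313} = \left(\frac{51076}{25} + 14225\right) \left(- \frac{1}{53313}\right) = \frac{406701}{25} \left(- \frac{1}{53313}\right) = - \frac{135567}{444275}$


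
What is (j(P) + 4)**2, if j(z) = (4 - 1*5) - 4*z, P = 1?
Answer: 1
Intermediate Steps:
j(z) = -1 - 4*z (j(z) = (4 - 5) - 4*z = -1 - 4*z)
(j(P) + 4)**2 = ((-1 - 4*1) + 4)**2 = ((-1 - 4) + 4)**2 = (-5 + 4)**2 = (-1)**2 = 1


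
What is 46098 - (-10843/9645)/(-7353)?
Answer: 3269255628287/70919685 ≈ 46098.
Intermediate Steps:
46098 - (-10843/9645)/(-7353) = 46098 - (-10843*1/9645)*(-1)/7353 = 46098 - (-10843)*(-1)/(9645*7353) = 46098 - 1*10843/70919685 = 46098 - 10843/70919685 = 3269255628287/70919685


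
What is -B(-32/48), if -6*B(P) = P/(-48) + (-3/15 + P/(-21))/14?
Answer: 11/35280 ≈ 0.00031179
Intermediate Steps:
B(P) = 1/420 + 19*P/4704 (B(P) = -(P/(-48) + (-3/15 + P/(-21))/14)/6 = -(P*(-1/48) + (-3*1/15 + P*(-1/21))*(1/14))/6 = -(-P/48 + (-⅕ - P/21)*(1/14))/6 = -(-P/48 + (-1/70 - P/294))/6 = -(-1/70 - 19*P/784)/6 = 1/420 + 19*P/4704)
-B(-32/48) = -(1/420 + 19*(-32/48)/4704) = -(1/420 + 19*(-32*1/48)/4704) = -(1/420 + (19/4704)*(-⅔)) = -(1/420 - 19/7056) = -1*(-11/35280) = 11/35280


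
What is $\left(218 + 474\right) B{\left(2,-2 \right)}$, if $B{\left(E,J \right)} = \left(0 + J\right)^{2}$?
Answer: $2768$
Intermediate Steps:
$B{\left(E,J \right)} = J^{2}$
$\left(218 + 474\right) B{\left(2,-2 \right)} = \left(218 + 474\right) \left(-2\right)^{2} = 692 \cdot 4 = 2768$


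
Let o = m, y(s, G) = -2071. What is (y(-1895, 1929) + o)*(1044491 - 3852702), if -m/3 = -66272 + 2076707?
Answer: 16942992850336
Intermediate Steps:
m = -6031305 (m = -3*(-66272 + 2076707) = -3*2010435 = -6031305)
o = -6031305
(y(-1895, 1929) + o)*(1044491 - 3852702) = (-2071 - 6031305)*(1044491 - 3852702) = -6033376*(-2808211) = 16942992850336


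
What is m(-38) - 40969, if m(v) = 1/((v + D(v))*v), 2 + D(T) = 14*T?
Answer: -890502183/21736 ≈ -40969.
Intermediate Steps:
D(T) = -2 + 14*T
m(v) = 1/(v*(-2 + 15*v)) (m(v) = 1/((v + (-2 + 14*v))*v) = 1/((-2 + 15*v)*v) = 1/(v*(-2 + 15*v)))
m(-38) - 40969 = 1/((-38)*(-2 + 15*(-38))) - 40969 = -1/(38*(-2 - 570)) - 40969 = -1/38/(-572) - 40969 = -1/38*(-1/572) - 40969 = 1/21736 - 40969 = -890502183/21736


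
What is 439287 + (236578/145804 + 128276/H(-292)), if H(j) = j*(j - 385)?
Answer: 1582710809948861/3602889742 ≈ 4.3929e+5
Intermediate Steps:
H(j) = j*(-385 + j)
439287 + (236578/145804 + 128276/H(-292)) = 439287 + (236578/145804 + 128276/((-292*(-385 - 292)))) = 439287 + (236578*(1/145804) + 128276/((-292*(-677)))) = 439287 + (118289/72902 + 128276/197684) = 439287 + (118289/72902 + 128276*(1/197684)) = 439287 + (118289/72902 + 32069/49421) = 439287 + 8183854907/3602889742 = 1582710809948861/3602889742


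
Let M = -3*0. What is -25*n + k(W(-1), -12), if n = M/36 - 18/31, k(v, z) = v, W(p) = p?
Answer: 419/31 ≈ 13.516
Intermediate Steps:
M = 0
n = -18/31 (n = 0/36 - 18/31 = 0*(1/36) - 18*1/31 = 0 - 18/31 = -18/31 ≈ -0.58065)
-25*n + k(W(-1), -12) = -25*(-18/31) - 1 = 450/31 - 1 = 419/31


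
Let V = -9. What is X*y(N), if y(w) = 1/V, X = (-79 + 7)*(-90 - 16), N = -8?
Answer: -848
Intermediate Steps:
X = 7632 (X = -72*(-106) = 7632)
y(w) = -⅑ (y(w) = 1/(-9) = -⅑)
X*y(N) = 7632*(-⅑) = -848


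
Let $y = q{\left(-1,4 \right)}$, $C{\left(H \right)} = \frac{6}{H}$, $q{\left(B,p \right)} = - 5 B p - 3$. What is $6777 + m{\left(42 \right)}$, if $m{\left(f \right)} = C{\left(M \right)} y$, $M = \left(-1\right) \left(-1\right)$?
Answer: $6879$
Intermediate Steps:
$q{\left(B,p \right)} = -3 - 5 B p$ ($q{\left(B,p \right)} = - 5 B p - 3 = -3 - 5 B p$)
$M = 1$
$y = 17$ ($y = -3 - \left(-5\right) 4 = -3 + 20 = 17$)
$m{\left(f \right)} = 102$ ($m{\left(f \right)} = \frac{6}{1} \cdot 17 = 6 \cdot 1 \cdot 17 = 6 \cdot 17 = 102$)
$6777 + m{\left(42 \right)} = 6777 + 102 = 6879$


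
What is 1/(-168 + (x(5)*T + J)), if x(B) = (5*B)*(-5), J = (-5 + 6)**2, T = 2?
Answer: -1/417 ≈ -0.0023981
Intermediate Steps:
J = 1 (J = 1**2 = 1)
x(B) = -25*B
1/(-168 + (x(5)*T + J)) = 1/(-168 + (-25*5*2 + 1)) = 1/(-168 + (-125*2 + 1)) = 1/(-168 + (-250 + 1)) = 1/(-168 - 249) = 1/(-417) = -1/417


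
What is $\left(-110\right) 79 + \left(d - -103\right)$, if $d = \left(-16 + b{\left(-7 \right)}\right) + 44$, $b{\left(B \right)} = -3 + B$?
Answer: $-8569$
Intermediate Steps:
$d = 18$ ($d = \left(-16 - 10\right) + 44 = -26 + 44 = 18$)
$\left(-110\right) 79 + \left(d - -103\right) = \left(-110\right) 79 + \left(18 - -103\right) = -8690 + \left(18 + 103\right) = -8690 + 121 = -8569$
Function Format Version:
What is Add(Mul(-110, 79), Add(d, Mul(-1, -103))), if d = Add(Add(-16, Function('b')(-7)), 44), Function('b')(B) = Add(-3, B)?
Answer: -8569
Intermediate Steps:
d = 18 (d = Add(Add(-16, Add(-3, -7)), 44) = Add(Add(-16, -10), 44) = Add(-26, 44) = 18)
Add(Mul(-110, 79), Add(d, Mul(-1, -103))) = Add(Mul(-110, 79), Add(18, Mul(-1, -103))) = Add(-8690, Add(18, 103)) = Add(-8690, 121) = -8569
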